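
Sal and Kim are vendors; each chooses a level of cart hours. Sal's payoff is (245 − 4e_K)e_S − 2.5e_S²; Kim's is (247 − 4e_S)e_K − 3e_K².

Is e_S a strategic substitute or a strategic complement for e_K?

strategic substitutes

Expanding Sal's payoff: 245e_S − 4e_Ke_S − 2.5e_S².
∂π/∂e_S = 245 − 4e_K − 5e_S = 0, so e_S = 49 − 0.8e_K.
The best-response slope de_S/de_K = −0.8 < 0: the reaction function is downward-sloping, so the choices are strategic substitutes.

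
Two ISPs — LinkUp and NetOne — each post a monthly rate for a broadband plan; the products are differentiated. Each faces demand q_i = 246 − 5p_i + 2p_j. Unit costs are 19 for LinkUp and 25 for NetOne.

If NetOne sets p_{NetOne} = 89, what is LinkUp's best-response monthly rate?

51.9

LinkUp's profit: π = (p_{LinkUp} − 19)(246 − 5p_{LinkUp} + 2p_{NetOne}).
∂π/∂p_{LinkUp} = 341 − 10p_{LinkUp} + 2p_{NetOne} = 0 ⇒ p_{LinkUp} = 34.1 + 0.2p_{NetOne}.
At p_{NetOne} = 89: p_{LinkUp} = 34.1 + 0.2·89 = 51.9.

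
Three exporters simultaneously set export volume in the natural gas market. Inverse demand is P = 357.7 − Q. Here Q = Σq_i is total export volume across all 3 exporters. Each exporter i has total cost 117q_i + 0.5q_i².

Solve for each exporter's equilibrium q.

48.14

A representative exporter's profit is π_i = q_i(357.7 − Q) − 117q_i − 0.5q_i², with Q = q_i + Σ_{j≠i} q_j.
First-order condition: 240.7 − 3q_i − Σ_{j≠i} q_j = 0.
With identical exporters, set every q_j = q: then 240.7 − 3q − 2q = 0, i.e. q = 240.7/5 = 48.14.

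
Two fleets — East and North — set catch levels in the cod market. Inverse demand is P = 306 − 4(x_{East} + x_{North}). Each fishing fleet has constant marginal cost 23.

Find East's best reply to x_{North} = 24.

23.375

Fishing fleet East's profit: π = x_{East}(306 − 4(x_{East} + x_{North})) − 23x_{East}.
∂π/∂x_{East} = 283 − 8x_{East} − 4x_{North} = 0, so x_{East} = 35.375 − 0.5x_{North}.
At x_{North} = 24: x_{East} = 35.375 − 0.5·24 = 23.375.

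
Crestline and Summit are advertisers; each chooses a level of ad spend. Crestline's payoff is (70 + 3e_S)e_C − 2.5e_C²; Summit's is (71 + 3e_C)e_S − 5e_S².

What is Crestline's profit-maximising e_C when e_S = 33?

33.8

Expanding Crestline's payoff: 70e_C + 3e_Se_C − 2.5e_C².
∂π/∂e_C = 70 + 3e_S − 5e_C = 0, so e_C = 14 + 0.6e_S.
At e_S = 33: e_C = 14 + 0.6·33 = 33.8.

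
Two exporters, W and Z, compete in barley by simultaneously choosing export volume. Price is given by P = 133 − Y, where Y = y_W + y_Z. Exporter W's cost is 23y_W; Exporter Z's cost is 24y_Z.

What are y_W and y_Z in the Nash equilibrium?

Exporter W's profit: π = y_W(133 − (y_W + y_Z)) − 23y_W.
∂π/∂y_W = 110 − 2y_W − y_Z = 0, so y_W = 55 − 0.5y_Z.
By the same steps for Z: y_Z = 54.5 − 0.5y_W.
Solving the two reaction functions simultaneously: (1 − (−0.5)(−0.5))y_W = 55 − 0.5·54.5, so 0.75y_W = 27.75 and y_W = 37.
Then y_Z = 54.5 − 0.5·37 = 36.

37, 36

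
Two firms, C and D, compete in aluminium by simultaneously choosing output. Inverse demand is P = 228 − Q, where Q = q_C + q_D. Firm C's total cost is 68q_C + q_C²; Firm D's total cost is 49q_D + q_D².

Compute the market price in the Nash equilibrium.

Firm C's profit: π = q_C(228 − (q_C + q_D)) − 68q_C − q_C².
∂π/∂q_C = 160 − 4q_C − q_D = 0, so q_C = 40 − 0.25q_D.
By the same steps for D: q_D = 44.75 − 0.25q_C.
Substituting the second reaction function into the first: q_C = 40 − 0.25(44.75 − 0.25q_C), which gives 0.9375q_C = 28.8125 ⇒ q_C = 461/15.
Then q_D = 44.75 − 0.25·(461/15) = 556/15.
Equilibrium price: P = 228 − 67.8 = 160.2.

160.2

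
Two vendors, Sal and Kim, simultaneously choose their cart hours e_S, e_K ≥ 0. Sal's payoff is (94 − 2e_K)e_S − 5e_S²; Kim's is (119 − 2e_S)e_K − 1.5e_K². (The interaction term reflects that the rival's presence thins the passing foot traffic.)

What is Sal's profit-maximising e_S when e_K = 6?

Expanding Sal's payoff: 94e_S − 2e_Ke_S − 5e_S².
∂π/∂e_S = 94 − 2e_K − 10e_S = 0, so e_S = 9.4 − 0.2e_K.
At e_K = 6: e_S = 9.4 − 0.2·6 = 8.2.

8.2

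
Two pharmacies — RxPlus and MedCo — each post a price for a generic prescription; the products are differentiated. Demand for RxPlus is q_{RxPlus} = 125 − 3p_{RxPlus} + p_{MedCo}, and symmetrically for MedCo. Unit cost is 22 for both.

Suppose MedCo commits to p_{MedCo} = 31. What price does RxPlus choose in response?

37

RxPlus's profit: π = (p_{RxPlus} − 22)(125 − 3p_{RxPlus} + p_{MedCo}).
∂π/∂p_{RxPlus} = 191 − 6p_{RxPlus} + p_{MedCo} = 0 ⇒ p_{RxPlus} = 191/6 + (1/6)p_{MedCo}.
At p_{MedCo} = 31: p_{RxPlus} = 191/6 + (1/6)·31 = 37.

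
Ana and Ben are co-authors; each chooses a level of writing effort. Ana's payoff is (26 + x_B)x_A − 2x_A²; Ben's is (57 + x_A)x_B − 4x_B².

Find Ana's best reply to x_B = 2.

Expanding Ana's payoff: 26x_A + x_Bx_A − 2x_A².
∂π/∂x_A = 26 + x_B − 4x_A = 0, so x_A = 6.5 + 0.25x_B.
At x_B = 2: x_A = 6.5 + 0.25·2 = 7.

7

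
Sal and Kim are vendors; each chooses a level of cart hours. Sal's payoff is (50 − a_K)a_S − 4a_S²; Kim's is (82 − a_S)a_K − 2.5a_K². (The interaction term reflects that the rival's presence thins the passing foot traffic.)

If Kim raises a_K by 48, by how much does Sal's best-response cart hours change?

Expanding Sal's payoff: 50a_S − a_Ka_S − 4a_S².
∂π/∂a_S = 50 − a_K − 8a_S = 0, so a_S = 6.25 − 0.125a_K.
The reaction-function slope is −0.125, so a 48-unit rise in a_K moves a_S by −0.125 × 48 = −6. Sal's best response falls — the actions are strategic substitutes.

-6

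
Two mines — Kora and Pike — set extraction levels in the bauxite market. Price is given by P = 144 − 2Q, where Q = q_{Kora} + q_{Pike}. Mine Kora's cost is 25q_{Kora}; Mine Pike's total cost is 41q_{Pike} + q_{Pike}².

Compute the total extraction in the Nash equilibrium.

34.1

Mine Kora's profit: π = q_{Kora}(144 − 2(q_{Kora} + q_{Pike})) − 25q_{Kora}.
∂π/∂q_{Kora} = 119 − 4q_{Kora} − 2q_{Pike} = 0, so q_{Kora} = 29.75 − 0.5q_{Pike}.
For Pike: ∂π/∂q_{Pike} = 103 − 6q_{Pike} − 2q_{Kora} = 0 ⇒ q_{Pike} = 103/6 − (1/3)q_{Kora}.
Solving the two reaction functions simultaneously: (1 − (−0.5)(−1/3))q_{Kora} = 29.75 − 0.5·(103/6), so (5/6)q_{Kora} = 127/6 and q_{Kora} = 25.4.
Then q_{Pike} = 103/6 − (1/3)·25.4 = 8.7.
Total extraction: 25.4 + 8.7 = 34.1.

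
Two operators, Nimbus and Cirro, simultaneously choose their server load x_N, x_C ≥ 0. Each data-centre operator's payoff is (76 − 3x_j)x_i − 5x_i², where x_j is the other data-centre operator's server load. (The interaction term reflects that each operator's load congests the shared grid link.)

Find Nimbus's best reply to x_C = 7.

Nimbus's payoff is (76 − 3x_C)x_N − 5x_N².
∂π/∂x_N = 76 − 3x_C − 10x_N = 0, so x_N = 7.6 − 0.3x_C.
At x_C = 7: x_N = 7.6 − 0.3·7 = 5.5.

5.5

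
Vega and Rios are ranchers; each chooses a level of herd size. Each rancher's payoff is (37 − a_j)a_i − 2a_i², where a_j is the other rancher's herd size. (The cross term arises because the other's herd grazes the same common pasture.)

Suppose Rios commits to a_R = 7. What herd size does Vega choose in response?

7.5

Vega's payoff is (37 − a_R)a_V − 2a_V².
∂π/∂a_V = 37 − a_R − 4a_V = 0, so a_V = 9.25 − 0.25a_R.
At a_R = 7: a_V = 9.25 − 0.25·7 = 7.5.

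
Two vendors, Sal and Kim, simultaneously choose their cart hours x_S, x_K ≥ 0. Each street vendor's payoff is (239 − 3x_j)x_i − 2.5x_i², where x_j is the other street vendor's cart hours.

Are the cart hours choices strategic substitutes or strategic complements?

Sal's payoff is (239 − 3x_K)x_S − 2.5x_S².
∂π/∂x_S = 239 − 3x_K − 5x_S = 0, so x_S = 47.8 − 0.6x_K.
The best-response slope dx_S/dx_K = −0.6 < 0: the reaction function is downward-sloping, so the choices are strategic substitutes.

strategic substitutes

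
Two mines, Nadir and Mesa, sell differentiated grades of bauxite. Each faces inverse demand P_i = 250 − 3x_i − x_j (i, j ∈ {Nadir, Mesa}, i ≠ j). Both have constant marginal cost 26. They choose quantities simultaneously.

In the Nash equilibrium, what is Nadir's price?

Mine Nadir's profit: π = x_{Nadir}(250 − 3x_{Nadir} − x_{Mesa}) − 26x_{Nadir}.
∂π/∂x_{Nadir} = 224 − 6x_{Nadir} − x_{Mesa} = 0 ⇒ x_{Nadir} = 112/3 − (1/6)x_{Mesa}.
By symmetry x_{Mesa} = x_{Nadir}; substituting into the reaction function, (7/6)x_{Nadir} = 112/3 and x_{Nadir} = 32.
P_{Nadir} = 250 − 3·32 − 32 = 122.

122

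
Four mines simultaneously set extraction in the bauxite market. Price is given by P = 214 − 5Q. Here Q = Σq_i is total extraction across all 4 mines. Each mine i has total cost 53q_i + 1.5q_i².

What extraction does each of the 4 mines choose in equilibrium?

5.75

A representative mine's profit is π_i = q_i(214 − 5Q) − 53q_i − 1.5q_i², with Q = q_i + Σ_{j≠i} q_j.
First-order condition: 161 − 13q_i − 5Σ_{j≠i} q_j = 0.
In a symmetric equilibrium every mine chooses the same q, so Σ_{j≠i} q_j = 3q. The condition becomes 161 − 28q = 0, giving q = 161/28 = 5.75.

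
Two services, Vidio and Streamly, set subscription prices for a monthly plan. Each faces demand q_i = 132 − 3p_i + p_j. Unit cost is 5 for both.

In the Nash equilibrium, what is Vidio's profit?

1786.08

Vidio's profit: π = (p_{Vidio} − 5)(132 − 3p_{Vidio} + p_{Streamly}).
∂π/∂p_{Vidio} = 147 − 6p_{Vidio} + p_{Streamly} = 0 ⇒ p_{Vidio} = 24.5 + (1/6)p_{Streamly}.
Setting p_{Vidio} = p_{Streamly} in the reaction function: p_{Vidio} = 24.5 + (1/6)p_{Vidio}, so p_{Vidio} = 24.5 / (5/6) = 29.4.
q_{Vidio} = 132 − 3·29.4 + 29.4 = 73.2.
Profit = (29.4 − 5)·73.2 = 1786.08.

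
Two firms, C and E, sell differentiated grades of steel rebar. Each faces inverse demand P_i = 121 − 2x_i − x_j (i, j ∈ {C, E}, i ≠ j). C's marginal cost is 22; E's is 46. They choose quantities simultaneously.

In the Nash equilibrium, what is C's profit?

Firm C's profit: π = x_C(121 − 2x_C − x_E) − 22x_C.
∂π/∂x_C = 99 − 4x_C − x_E = 0 ⇒ x_C = 24.75 − 0.25x_E.
Similarly x_E = 18.75 − 0.25x_C.
Substituting the second reaction function into the first: x_C = 24.75 − 0.25(18.75 − 0.25x_C), which gives 0.9375x_C = 20.0625 ⇒ x_C = 21.4.
Then x_E = 18.75 − 0.25·21.4 = 13.4.
P_C = 121 − 2·21.4 − 13.4 = 64.8.
Profit = (64.8 − 22)·21.4 = 915.92.

915.92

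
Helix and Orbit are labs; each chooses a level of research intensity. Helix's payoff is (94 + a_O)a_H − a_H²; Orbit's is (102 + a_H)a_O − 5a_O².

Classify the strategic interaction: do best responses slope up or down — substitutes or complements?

Expanding Helix's payoff: 94a_H + a_Oa_H − a_H².
∂π/∂a_H = 94 + a_O − 2a_H = 0, so a_H = 47 + 0.5a_O.
The best-response slope da_H/da_O = 0.5 > 0: the reaction function is upward-sloping, so the choices are strategic complements.

strategic complements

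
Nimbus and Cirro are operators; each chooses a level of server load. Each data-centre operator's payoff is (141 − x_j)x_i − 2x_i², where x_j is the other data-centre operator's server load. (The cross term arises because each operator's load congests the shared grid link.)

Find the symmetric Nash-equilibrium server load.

Nimbus's payoff is (141 − x_C)x_N − 2x_N².
∂π/∂x_N = 141 − x_C − 4x_N = 0, so x_N = 35.25 − 0.25x_C.
Setting x_N = x_C in the reaction function: x_N = 35.25 − 0.25x_N, so x_N = 35.25 / 1.25 = 28.2.

28.2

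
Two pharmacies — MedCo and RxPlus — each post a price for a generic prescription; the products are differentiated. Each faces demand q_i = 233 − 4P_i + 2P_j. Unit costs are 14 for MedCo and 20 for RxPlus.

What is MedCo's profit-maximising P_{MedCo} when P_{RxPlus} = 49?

48.375

MedCo's profit: π = (P_{MedCo} − 14)(233 − 4P_{MedCo} + 2P_{RxPlus}).
∂π/∂P_{MedCo} = 289 − 8P_{MedCo} + 2P_{RxPlus} = 0 ⇒ P_{MedCo} = 36.125 + 0.25P_{RxPlus}.
At P_{RxPlus} = 49: P_{MedCo} = 36.125 + 0.25·49 = 48.375.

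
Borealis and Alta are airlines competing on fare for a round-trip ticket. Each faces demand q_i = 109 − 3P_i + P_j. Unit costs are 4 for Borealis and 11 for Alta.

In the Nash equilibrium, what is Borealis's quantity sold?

62.4

Borealis's profit: π = (P_{Borealis} − 4)(109 − 3P_{Borealis} + P_{Alta}).
∂π/∂P_{Borealis} = 121 − 6P_{Borealis} + P_{Alta} = 0 ⇒ P_{Borealis} = 121/6 + (1/6)P_{Alta}.
Similarly P_{Alta} = 71/3 + (1/6)P_{Borealis}.
Plugging P_{Alta} into Borealis's best response: P_{Borealis} = 121/6 + (1/6)(71/3 + (1/6)P_{Borealis}) ⇒ (35/36)P_{Borealis} = 217/9, so P_{Borealis} = 24.8.
Then P_{Alta} = 71/3 + (1/6)·24.8 = 27.8.
q_{Borealis} = 109 − 3·24.8 + 27.8 = 62.4.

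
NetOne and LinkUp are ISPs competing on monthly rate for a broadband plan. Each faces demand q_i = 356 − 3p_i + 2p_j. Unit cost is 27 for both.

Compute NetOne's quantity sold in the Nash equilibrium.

246.75

NetOne's profit: π = (p_{NetOne} − 27)(356 − 3p_{NetOne} + 2p_{LinkUp}).
∂π/∂p_{NetOne} = 437 − 6p_{NetOne} + 2p_{LinkUp} = 0 ⇒ p_{NetOne} = 437/6 + (1/3)p_{LinkUp}.
By symmetry p_{LinkUp} = p_{NetOne}; substituting into the reaction function, (2/3)p_{NetOne} = 437/6 and p_{NetOne} = 109.25.
q_{NetOne} = 356 − 3·109.25 + 2·109.25 = 246.75.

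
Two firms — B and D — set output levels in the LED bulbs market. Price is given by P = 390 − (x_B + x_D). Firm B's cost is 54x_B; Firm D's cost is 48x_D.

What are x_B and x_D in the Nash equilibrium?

Firm B's profit: π = x_B(390 − (x_B + x_D)) − 54x_B.
∂π/∂x_B = 336 − 2x_B − x_D = 0, so x_B = 168 − 0.5x_D.
By the same steps for D: x_D = 171 − 0.5x_B.
Substituting the second reaction function into the first: x_B = 168 − 0.5(171 − 0.5x_B), which gives 0.75x_B = 82.5 ⇒ x_B = 110.
Then x_D = 171 − 0.5·110 = 116.

110, 116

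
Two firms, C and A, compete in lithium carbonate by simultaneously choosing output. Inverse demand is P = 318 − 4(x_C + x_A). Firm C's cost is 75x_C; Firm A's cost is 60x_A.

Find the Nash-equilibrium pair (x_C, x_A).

Firm C's profit: π = x_C(318 − 4(x_C + x_A)) − 75x_C.
∂π/∂x_C = 243 − 8x_C − 4x_A = 0, so x_C = 30.375 − 0.5x_A.
By the same steps for A: x_A = 32.25 − 0.5x_C.
Substituting the second reaction function into the first: x_C = 30.375 − 0.5(32.25 − 0.5x_C), which gives 0.75x_C = 14.25 ⇒ x_C = 19.
Then x_A = 32.25 − 0.5·19 = 22.75.

19, 22.75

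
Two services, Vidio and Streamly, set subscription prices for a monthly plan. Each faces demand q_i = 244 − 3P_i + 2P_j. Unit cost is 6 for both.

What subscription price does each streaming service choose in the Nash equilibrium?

65.5

Vidio's profit: π = (P_{Vidio} − 6)(244 − 3P_{Vidio} + 2P_{Streamly}).
∂π/∂P_{Vidio} = 262 − 6P_{Vidio} + 2P_{Streamly} = 0 ⇒ P_{Vidio} = 131/3 + (1/3)P_{Streamly}.
Setting P_{Vidio} = P_{Streamly} in the reaction function: P_{Vidio} = 131/3 + (1/3)P_{Vidio}, so P_{Vidio} = (131/3) / (2/3) = 65.5.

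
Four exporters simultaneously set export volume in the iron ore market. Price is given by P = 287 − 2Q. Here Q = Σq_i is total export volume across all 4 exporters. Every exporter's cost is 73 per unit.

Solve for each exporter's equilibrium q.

A representative exporter's profit is π_i = q_i(287 − 2Q) − 73q_i, with Q = q_i + Σ_{j≠i} q_j.
First-order condition: 214 − 4q_i − 2Σ_{j≠i} q_j = 0.
With identical exporters, set every q_j = q: then 214 − 4q − 6q = 0, i.e. q = 214/10 = 21.4.

21.4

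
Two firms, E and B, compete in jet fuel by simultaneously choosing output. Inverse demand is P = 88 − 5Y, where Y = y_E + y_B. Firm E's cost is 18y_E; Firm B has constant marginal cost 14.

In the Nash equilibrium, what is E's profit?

96.8

Firm E's profit: π = y_E(88 − 5(y_E + y_B)) − 18y_E.
∂π/∂y_E = 70 − 10y_E − 5y_B = 0, so y_E = 7 − 0.5y_B.
By the same steps for B: y_B = 7.4 − 0.5y_E.
Solving the two reaction functions simultaneously: (1 − (−0.5)(−0.5))y_E = 7 − 0.5·7.4, so 0.75y_E = 3.3 and y_E = 4.4.
Then y_B = 7.4 − 0.5·4.4 = 5.2.
Price P = 88 − 5·9.6 = 40.
E's profit: (40 − 18)·4.4 = 96.8.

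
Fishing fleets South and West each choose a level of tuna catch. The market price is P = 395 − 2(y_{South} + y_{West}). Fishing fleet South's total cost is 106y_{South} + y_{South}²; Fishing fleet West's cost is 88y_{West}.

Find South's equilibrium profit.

2203.23

Fishing fleet South's profit: π = y_{South}(395 − 2(y_{South} + y_{West})) − 106y_{South} − y_{South}².
∂π/∂y_{South} = 289 − 6y_{South} − 2y_{West} = 0, so y_{South} = 289/6 − (1/3)y_{West}.
For West: ∂π/∂y_{West} = 307 − 4y_{West} − 2y_{South} = 0 ⇒ y_{West} = 76.75 − 0.5y_{South}.
Solving the two reaction functions simultaneously: (1 − (−1/3)(−0.5))y_{South} = 289/6 − (1/3)·76.75, so (5/6)y_{South} = 271/12 and y_{South} = 27.1.
Then y_{West} = 76.75 − 0.5·27.1 = 63.2.
Price P = 395 − 2·90.3 = 214.4.
South's profit: (214.4 − 106)·27.1 − (27.1)² = 2203.23.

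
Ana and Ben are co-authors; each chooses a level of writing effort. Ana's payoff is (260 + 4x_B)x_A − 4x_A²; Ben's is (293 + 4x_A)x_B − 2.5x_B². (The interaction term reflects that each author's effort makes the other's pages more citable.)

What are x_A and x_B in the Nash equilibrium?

Expanding Ana's payoff: 260x_A + 4x_Bx_A − 4x_A².
∂π/∂x_A = 260 + 4x_B − 8x_A = 0, so x_A = 32.5 + 0.5x_B.
Likewise for Ben: x_B = 58.6 + 0.8x_A.
Substituting the second reaction function into the first: x_A = 32.5 + 0.5(58.6 + 0.8x_A), which gives 0.6x_A = 61.8 ⇒ x_A = 103.
Then x_B = 58.6 + 0.8·103 = 141.

103, 141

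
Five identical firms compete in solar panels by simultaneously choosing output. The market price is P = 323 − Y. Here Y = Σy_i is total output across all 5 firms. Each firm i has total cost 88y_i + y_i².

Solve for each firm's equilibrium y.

29.375

A representative firm's profit is π_i = y_i(323 − Y) − 88y_i − y_i², with Y = y_i + Σ_{j≠i} y_j.
First-order condition: 235 − 4y_i − Σ_{j≠i} y_j = 0.
Imposing symmetry (y_j = y for all j) turns Σ_{j≠i} y_j into 4y, so 235 = 8y and y = 29.375.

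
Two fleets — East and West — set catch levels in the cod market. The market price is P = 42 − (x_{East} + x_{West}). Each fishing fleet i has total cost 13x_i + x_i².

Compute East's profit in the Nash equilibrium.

Fishing fleet East's profit: π = x_{East}(42 − (x_{East} + x_{West})) − 13x_{East} − x_{East}².
∂π/∂x_{East} = 29 − 4x_{East} − x_{West} = 0, so x_{East} = 7.25 − 0.25x_{West}.
Setting x_{East} = x_{West} in the reaction function: x_{East} = 7.25 − 0.25x_{East}, so x_{East} = 7.25 / 1.25 = 5.8.
Price P = 42 − 11.6 = 30.4.
East's profit: (30.4 − 13)·5.8 − (5.8)² = 67.28.

67.28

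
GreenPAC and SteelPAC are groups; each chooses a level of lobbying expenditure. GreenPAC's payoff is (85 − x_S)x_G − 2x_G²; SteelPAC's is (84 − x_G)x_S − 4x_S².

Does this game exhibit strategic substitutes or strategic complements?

Expanding GreenPAC's payoff: 85x_G − x_Sx_G − 2x_G².
∂π/∂x_G = 85 − x_S − 4x_G = 0, so x_G = 21.25 − 0.25x_S.
The best-response slope dx_G/dx_S = −0.25 < 0: the reaction function is downward-sloping, so the choices are strategic substitutes.

strategic substitutes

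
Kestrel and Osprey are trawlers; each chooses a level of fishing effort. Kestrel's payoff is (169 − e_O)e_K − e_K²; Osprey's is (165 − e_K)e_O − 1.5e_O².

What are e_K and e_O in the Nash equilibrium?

Expanding Kestrel's payoff: 169e_K − e_Oe_K − e_K².
∂π/∂e_K = 169 − e_O − 2e_K = 0, so e_K = 84.5 − 0.5e_O.
Likewise for Osprey: e_O = 55 − (1/3)e_K.
Substituting the second reaction function into the first: e_K = 84.5 − 0.5(55 − (1/3)e_K), which gives (5/6)e_K = 57 ⇒ e_K = 68.4.
Then e_O = 55 − (1/3)·68.4 = 32.2.

68.4, 32.2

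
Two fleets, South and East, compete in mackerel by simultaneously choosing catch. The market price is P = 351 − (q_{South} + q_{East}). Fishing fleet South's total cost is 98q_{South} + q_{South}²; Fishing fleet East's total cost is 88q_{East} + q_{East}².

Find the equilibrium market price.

Fishing fleet South's profit: π = q_{South}(351 − (q_{South} + q_{East})) − 98q_{South} − q_{South}².
∂π/∂q_{South} = 253 − 4q_{South} − q_{East} = 0, so q_{South} = 63.25 − 0.25q_{East}.
By the same steps for East: q_{East} = 65.75 − 0.25q_{South}.
Plugging q_{East} into South's best response: q_{South} = 63.25 − 0.25(65.75 − 0.25q_{South}) ⇒ 0.9375q_{South} = 46.8125, so q_{South} = 749/15.
Then q_{East} = 65.75 − 0.25·(749/15) = 799/15.
Equilibrium price: P = 351 − 103.2 = 247.8.

247.8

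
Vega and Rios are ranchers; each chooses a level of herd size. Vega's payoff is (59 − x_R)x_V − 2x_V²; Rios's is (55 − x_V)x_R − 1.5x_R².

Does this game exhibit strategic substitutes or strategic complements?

Expanding Vega's payoff: 59x_V − x_Rx_V − 2x_V².
∂π/∂x_V = 59 − x_R − 4x_V = 0, so x_V = 14.75 − 0.25x_R.
The best-response slope dx_V/dx_R = −0.25 < 0: the reaction function is downward-sloping, so the choices are strategic substitutes.

strategic substitutes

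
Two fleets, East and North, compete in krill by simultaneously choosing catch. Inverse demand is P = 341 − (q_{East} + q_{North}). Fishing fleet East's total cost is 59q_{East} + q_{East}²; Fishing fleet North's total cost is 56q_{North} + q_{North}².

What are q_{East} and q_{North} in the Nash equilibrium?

56.2, 57.2

Fishing fleet East's profit: π = q_{East}(341 − (q_{East} + q_{North})) − 59q_{East} − q_{East}².
∂π/∂q_{East} = 282 − 4q_{East} − q_{North} = 0, so q_{East} = 70.5 − 0.25q_{North}.
By the same steps for North: q_{North} = 71.25 − 0.25q_{East}.
Substituting the second reaction function into the first: q_{East} = 70.5 − 0.25(71.25 − 0.25q_{East}), which gives 0.9375q_{East} = 52.6875 ⇒ q_{East} = 56.2.
Then q_{North} = 71.25 − 0.25·56.2 = 57.2.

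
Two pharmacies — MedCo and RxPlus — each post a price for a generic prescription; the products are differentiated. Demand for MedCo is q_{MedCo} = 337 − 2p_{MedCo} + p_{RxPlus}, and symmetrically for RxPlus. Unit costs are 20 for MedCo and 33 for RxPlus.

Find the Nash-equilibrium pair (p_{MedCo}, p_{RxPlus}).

MedCo's profit: π = (p_{MedCo} − 20)(337 − 2p_{MedCo} + p_{RxPlus}).
∂π/∂p_{MedCo} = 377 − 4p_{MedCo} + p_{RxPlus} = 0 ⇒ p_{MedCo} = 94.25 + 0.25p_{RxPlus}.
Similarly p_{RxPlus} = 100.75 + 0.25p_{MedCo}.
Plugging p_{RxPlus} into MedCo's best response: p_{MedCo} = 94.25 + 0.25(100.75 + 0.25p_{MedCo}) ⇒ 0.9375p_{MedCo} = 119.4375, so p_{MedCo} = 127.4.
Then p_{RxPlus} = 100.75 + 0.25·127.4 = 132.6.

127.4, 132.6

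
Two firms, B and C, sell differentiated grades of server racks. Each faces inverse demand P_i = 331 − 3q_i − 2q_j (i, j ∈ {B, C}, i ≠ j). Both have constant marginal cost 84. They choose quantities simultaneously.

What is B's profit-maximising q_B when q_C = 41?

Firm B's profit: π = q_B(331 − 3q_B − 2q_C) − 84q_B.
∂π/∂q_B = 247 − 6q_B − 2q_C = 0 ⇒ q_B = 247/6 − (1/3)q_C.
At q_C = 41: q_B = 247/6 − (1/3)·41 = 27.5.

27.5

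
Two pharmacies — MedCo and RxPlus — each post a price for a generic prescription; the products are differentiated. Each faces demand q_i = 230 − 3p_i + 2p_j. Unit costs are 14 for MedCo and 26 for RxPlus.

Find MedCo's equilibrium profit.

9492.1875

MedCo's profit: π = (p_{MedCo} − 14)(230 − 3p_{MedCo} + 2p_{RxPlus}).
∂π/∂p_{MedCo} = 272 − 6p_{MedCo} + 2p_{RxPlus} = 0 ⇒ p_{MedCo} = 136/3 + (1/3)p_{RxPlus}.
Similarly p_{RxPlus} = 154/3 + (1/3)p_{MedCo}.
Plugging p_{RxPlus} into MedCo's best response: p_{MedCo} = 136/3 + (1/3)(154/3 + (1/3)p_{MedCo}) ⇒ (8/9)p_{MedCo} = 562/9, so p_{MedCo} = 70.25.
Then p_{RxPlus} = 154/3 + (1/3)·70.25 = 74.75.
q_{MedCo} = 230 − 3·70.25 + 2·74.75 = 168.75.
Profit = (70.25 − 14)·168.75 = 9492.1875.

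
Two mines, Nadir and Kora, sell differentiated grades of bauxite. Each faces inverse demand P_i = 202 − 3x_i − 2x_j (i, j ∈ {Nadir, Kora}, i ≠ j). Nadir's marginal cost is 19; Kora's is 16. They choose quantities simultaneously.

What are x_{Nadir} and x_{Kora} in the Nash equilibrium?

22.6875, 23.4375

Mine Nadir's profit: π = x_{Nadir}(202 − 3x_{Nadir} − 2x_{Kora}) − 19x_{Nadir}.
∂π/∂x_{Nadir} = 183 − 6x_{Nadir} − 2x_{Kora} = 0 ⇒ x_{Nadir} = 30.5 − (1/3)x_{Kora}.
Similarly x_{Kora} = 31 − (1/3)x_{Nadir}.
Solving the two reaction functions simultaneously: (1 − (−1/3)(−1/3))x_{Nadir} = 30.5 − (1/3)·31, so (8/9)x_{Nadir} = 121/6 and x_{Nadir} = 22.6875.
Then x_{Kora} = 31 − (1/3)·22.6875 = 23.4375.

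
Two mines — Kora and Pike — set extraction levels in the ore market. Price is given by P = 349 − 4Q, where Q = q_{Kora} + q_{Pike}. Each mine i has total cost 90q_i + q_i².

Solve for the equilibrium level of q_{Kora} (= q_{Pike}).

18.5

Mine Kora's profit: π = q_{Kora}(349 − 4(q_{Kora} + q_{Pike})) − 90q_{Kora} − q_{Kora}².
∂π/∂q_{Kora} = 259 − 10q_{Kora} − 4q_{Pike} = 0, so q_{Kora} = 25.9 − 0.4q_{Pike}.
Setting q_{Kora} = q_{Pike} in the reaction function: q_{Kora} = 25.9 − 0.4q_{Kora}, so q_{Kora} = 25.9 / 1.4 = 18.5.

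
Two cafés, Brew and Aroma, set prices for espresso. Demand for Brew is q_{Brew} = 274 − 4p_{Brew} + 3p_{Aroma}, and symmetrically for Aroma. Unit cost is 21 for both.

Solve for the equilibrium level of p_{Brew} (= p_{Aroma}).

Brew's profit: π = (p_{Brew} − 21)(274 − 4p_{Brew} + 3p_{Aroma}).
∂π/∂p_{Brew} = 358 − 8p_{Brew} + 3p_{Aroma} = 0 ⇒ p_{Brew} = 44.75 + 0.375p_{Aroma}.
By symmetry p_{Aroma} = p_{Brew}; substituting into the reaction function, 0.625p_{Brew} = 44.75 and p_{Brew} = 71.6.

71.6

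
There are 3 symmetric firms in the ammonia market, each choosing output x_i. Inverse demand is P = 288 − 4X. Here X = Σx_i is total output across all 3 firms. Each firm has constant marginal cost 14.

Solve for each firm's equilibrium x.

A representative firm's profit is π_i = x_i(288 − 4X) − 14x_i, with X = x_i + Σ_{j≠i} x_j.
First-order condition: 274 − 8x_i − 4Σ_{j≠i} x_j = 0.
In a symmetric equilibrium every firm chooses the same x, so Σ_{j≠i} x_j = 2x. The condition becomes 274 − 16x = 0, giving x = 274/16 = 17.125.

17.125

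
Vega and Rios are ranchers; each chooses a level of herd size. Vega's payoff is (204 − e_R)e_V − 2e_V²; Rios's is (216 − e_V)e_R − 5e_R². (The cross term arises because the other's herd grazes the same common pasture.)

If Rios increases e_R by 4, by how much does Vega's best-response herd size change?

Expanding Vega's payoff: 204e_V − e_Re_V − 2e_V².
∂π/∂e_V = 204 − e_R − 4e_V = 0, so e_V = 51 − 0.25e_R.
The reaction-function slope is −0.25, so a 4-unit rise in e_R moves e_V by −0.25 × 4 = −1. Vega's best response falls — the actions are strategic substitutes.

-1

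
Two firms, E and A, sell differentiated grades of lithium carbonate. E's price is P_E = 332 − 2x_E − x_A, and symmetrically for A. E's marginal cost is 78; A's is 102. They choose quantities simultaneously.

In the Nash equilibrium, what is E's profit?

Firm E's profit: π = x_E(332 − 2x_E − x_A) − 78x_E.
∂π/∂x_E = 254 − 4x_E − x_A = 0 ⇒ x_E = 63.5 − 0.25x_A.
Similarly x_A = 57.5 − 0.25x_E.
Solving the two reaction functions simultaneously: (1 − (−0.25)(−0.25))x_E = 63.5 − 0.25·57.5, so 0.9375x_E = 49.125 and x_E = 52.4.
Then x_A = 57.5 − 0.25·52.4 = 44.4.
P_E = 332 − 2·52.4 − 44.4 = 182.8.
Profit = (182.8 − 78)·52.4 = 5491.52.

5491.52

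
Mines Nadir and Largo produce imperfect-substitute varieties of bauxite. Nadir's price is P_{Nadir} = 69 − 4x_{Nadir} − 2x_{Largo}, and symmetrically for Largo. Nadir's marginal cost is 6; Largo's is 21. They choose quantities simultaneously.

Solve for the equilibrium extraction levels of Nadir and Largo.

Mine Nadir's profit: π = x_{Nadir}(69 − 4x_{Nadir} − 2x_{Largo}) − 6x_{Nadir}.
∂π/∂x_{Nadir} = 63 − 8x_{Nadir} − 2x_{Largo} = 0 ⇒ x_{Nadir} = 7.875 − 0.25x_{Largo}.
Similarly x_{Largo} = 6 − 0.25x_{Nadir}.
Solving the two reaction functions simultaneously: (1 − (−0.25)(−0.25))x_{Nadir} = 7.875 − 0.25·6, so 0.9375x_{Nadir} = 6.375 and x_{Nadir} = 6.8.
Then x_{Largo} = 6 − 0.25·6.8 = 4.3.

6.8, 4.3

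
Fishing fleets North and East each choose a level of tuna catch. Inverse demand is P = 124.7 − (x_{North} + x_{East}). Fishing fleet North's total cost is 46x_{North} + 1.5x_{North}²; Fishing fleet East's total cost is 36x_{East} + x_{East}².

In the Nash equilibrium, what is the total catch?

31.1

Fishing fleet North's profit: π = x_{North}(124.7 − (x_{North} + x_{East})) − 46x_{North} − 1.5x_{North}².
∂π/∂x_{North} = 78.7 − 5x_{North} − x_{East} = 0, so x_{North} = 15.74 − 0.2x_{East}.
For East: ∂π/∂x_{East} = 88.7 − 4x_{East} − x_{North} = 0 ⇒ x_{East} = 22.175 − 0.25x_{North}.
Substituting the second reaction function into the first: x_{North} = 15.74 − 0.2(22.175 − 0.25x_{North}), which gives 0.95x_{North} = 11.305 ⇒ x_{North} = 11.9.
Then x_{East} = 22.175 − 0.25·11.9 = 19.2.
Total catch: 11.9 + 19.2 = 31.1.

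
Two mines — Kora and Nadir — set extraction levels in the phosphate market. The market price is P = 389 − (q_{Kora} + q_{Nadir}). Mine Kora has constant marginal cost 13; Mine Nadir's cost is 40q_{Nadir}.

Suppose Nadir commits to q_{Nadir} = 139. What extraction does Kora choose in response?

118.5

Mine Kora's profit: π = q_{Kora}(389 − (q_{Kora} + q_{Nadir})) − 13q_{Kora}.
∂π/∂q_{Kora} = 376 − 2q_{Kora} − q_{Nadir} = 0, so q_{Kora} = 188 − 0.5q_{Nadir}.
At q_{Nadir} = 139: q_{Kora} = 188 − 0.5·139 = 118.5.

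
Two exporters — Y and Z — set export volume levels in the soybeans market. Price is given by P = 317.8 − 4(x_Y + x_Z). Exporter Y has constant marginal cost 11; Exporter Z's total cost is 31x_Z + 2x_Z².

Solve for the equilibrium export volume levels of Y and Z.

Exporter Y's profit: π = x_Y(317.8 − 4(x_Y + x_Z)) − 11x_Y.
∂π/∂x_Y = 306.8 − 8x_Y − 4x_Z = 0, so x_Y = 38.35 − 0.5x_Z.
For Z: ∂π/∂x_Z = 286.8 − 12x_Z − 4x_Y = 0 ⇒ x_Z = 23.9 − (1/3)x_Y.
Plugging x_Z into Y's best response: x_Y = 38.35 − 0.5(23.9 − (1/3)x_Y) ⇒ (5/6)x_Y = 26.4, so x_Y = 31.68.
Then x_Z = 23.9 − (1/3)·31.68 = 13.34.

31.68, 13.34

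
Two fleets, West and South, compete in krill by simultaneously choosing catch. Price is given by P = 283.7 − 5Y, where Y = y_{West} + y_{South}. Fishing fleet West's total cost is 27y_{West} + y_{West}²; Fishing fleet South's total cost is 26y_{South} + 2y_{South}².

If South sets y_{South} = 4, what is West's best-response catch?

Fishing fleet West's profit: π = y_{West}(283.7 − 5(y_{West} + y_{South})) − 27y_{West} − y_{West}².
∂π/∂y_{West} = 256.7 − 12y_{West} − 5y_{South} = 0, so y_{West} = 2567/120 − (5/12)y_{South}.
At y_{South} = 4: y_{West} = 2567/120 − (5/12)·4 = 19.725.

19.725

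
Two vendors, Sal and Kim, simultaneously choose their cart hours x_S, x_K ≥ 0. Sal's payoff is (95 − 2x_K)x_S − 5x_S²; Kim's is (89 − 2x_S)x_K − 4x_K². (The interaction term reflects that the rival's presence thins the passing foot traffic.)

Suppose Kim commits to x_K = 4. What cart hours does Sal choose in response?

Expanding Sal's payoff: 95x_S − 2x_Kx_S − 5x_S².
∂π/∂x_S = 95 − 2x_K − 10x_S = 0, so x_S = 9.5 − 0.2x_K.
At x_K = 4: x_S = 9.5 − 0.2·4 = 8.7.

8.7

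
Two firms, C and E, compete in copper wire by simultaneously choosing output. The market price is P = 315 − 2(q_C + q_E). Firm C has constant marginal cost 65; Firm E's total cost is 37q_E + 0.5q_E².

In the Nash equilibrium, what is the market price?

Firm C's profit: π = q_C(315 − 2(q_C + q_E)) − 65q_C.
∂π/∂q_C = 250 − 4q_C − 2q_E = 0, so q_C = 62.5 − 0.5q_E.
For E: ∂π/∂q_E = 278 − 5q_E − 2q_C = 0 ⇒ q_E = 55.6 − 0.4q_C.
Substituting the second reaction function into the first: q_C = 62.5 − 0.5(55.6 − 0.4q_C), which gives 0.8q_C = 34.7 ⇒ q_C = 43.375.
Then q_E = 55.6 − 0.4·43.375 = 38.25.
Equilibrium price: P = 315 − 2·81.625 = 151.75.

151.75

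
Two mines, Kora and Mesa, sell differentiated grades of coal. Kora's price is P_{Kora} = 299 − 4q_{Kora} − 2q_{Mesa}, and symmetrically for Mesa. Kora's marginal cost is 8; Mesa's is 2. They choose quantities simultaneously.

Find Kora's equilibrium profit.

Mine Kora's profit: π = q_{Kora}(299 − 4q_{Kora} − 2q_{Mesa}) − 8q_{Kora}.
∂π/∂q_{Kora} = 291 − 8q_{Kora} − 2q_{Mesa} = 0 ⇒ q_{Kora} = 36.375 − 0.25q_{Mesa}.
Similarly q_{Mesa} = 37.125 − 0.25q_{Kora}.
Plugging q_{Mesa} into Kora's best response: q_{Kora} = 36.375 − 0.25(37.125 − 0.25q_{Kora}) ⇒ 0.9375q_{Kora} = 867/32, so q_{Kora} = 28.9.
Then q_{Mesa} = 37.125 − 0.25·28.9 = 29.9.
P_{Kora} = 299 − 4·28.9 − 2·29.9 = 123.6.
Profit = (123.6 − 8)·28.9 = 3340.84.

3340.84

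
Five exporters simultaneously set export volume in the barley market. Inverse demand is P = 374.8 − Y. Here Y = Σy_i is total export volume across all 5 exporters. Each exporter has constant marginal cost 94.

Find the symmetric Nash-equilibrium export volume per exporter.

46.8

A representative exporter's profit is π_i = y_i(374.8 − Y) − 94y_i, with Y = y_i + Σ_{j≠i} y_j.
First-order condition: 280.8 − 2y_i − Σ_{j≠i} y_j = 0.
Imposing symmetry (y_j = y for all j) turns Σ_{j≠i} y_j into 4y, so 280.8 = 6y and y = 46.8.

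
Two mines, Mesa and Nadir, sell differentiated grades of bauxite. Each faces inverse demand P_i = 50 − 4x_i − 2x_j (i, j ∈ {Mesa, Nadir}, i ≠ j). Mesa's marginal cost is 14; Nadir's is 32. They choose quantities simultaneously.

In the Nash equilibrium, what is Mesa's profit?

70.56

Mine Mesa's profit: π = x_{Mesa}(50 − 4x_{Mesa} − 2x_{Nadir}) − 14x_{Mesa}.
∂π/∂x_{Mesa} = 36 − 8x_{Mesa} − 2x_{Nadir} = 0 ⇒ x_{Mesa} = 4.5 − 0.25x_{Nadir}.
Similarly x_{Nadir} = 2.25 − 0.25x_{Mesa}.
Substituting the second reaction function into the first: x_{Mesa} = 4.5 − 0.25(2.25 − 0.25x_{Mesa}), which gives 0.9375x_{Mesa} = 3.9375 ⇒ x_{Mesa} = 4.2.
Then x_{Nadir} = 2.25 − 0.25·4.2 = 1.2.
P_{Mesa} = 50 − 4·4.2 − 2·1.2 = 30.8.
Profit = (30.8 − 14)·4.2 = 70.56.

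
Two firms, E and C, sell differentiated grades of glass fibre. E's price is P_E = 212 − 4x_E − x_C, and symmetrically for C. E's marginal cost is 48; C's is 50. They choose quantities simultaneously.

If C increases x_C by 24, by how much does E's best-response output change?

-3

Firm E's profit: π = x_E(212 − 4x_E − x_C) − 48x_E.
∂π/∂x_E = 164 − 8x_E − x_C = 0 ⇒ x_E = 20.5 − 0.125x_C.
The reaction-function slope is −0.125, so a 24-unit rise in x_C moves x_E by −0.125 × 24 = −3. E's best response falls — the actions are strategic substitutes.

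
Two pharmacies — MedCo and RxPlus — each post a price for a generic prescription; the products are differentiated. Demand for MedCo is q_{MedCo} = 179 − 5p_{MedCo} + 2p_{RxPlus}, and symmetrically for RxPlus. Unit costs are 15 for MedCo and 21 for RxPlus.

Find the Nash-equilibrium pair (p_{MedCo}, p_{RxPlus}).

32.375, 34.875

MedCo's profit: π = (p_{MedCo} − 15)(179 − 5p_{MedCo} + 2p_{RxPlus}).
∂π/∂p_{MedCo} = 254 − 10p_{MedCo} + 2p_{RxPlus} = 0 ⇒ p_{MedCo} = 25.4 + 0.2p_{RxPlus}.
Similarly p_{RxPlus} = 28.4 + 0.2p_{MedCo}.
Substituting the second reaction function into the first: p_{MedCo} = 25.4 + 0.2(28.4 + 0.2p_{MedCo}), which gives 0.96p_{MedCo} = 31.08 ⇒ p_{MedCo} = 32.375.
Then p_{RxPlus} = 28.4 + 0.2·32.375 = 34.875.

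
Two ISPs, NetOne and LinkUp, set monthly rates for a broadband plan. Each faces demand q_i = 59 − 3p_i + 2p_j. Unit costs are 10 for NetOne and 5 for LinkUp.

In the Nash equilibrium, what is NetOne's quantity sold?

NetOne's profit: π = (p_{NetOne} − 10)(59 − 3p_{NetOne} + 2p_{LinkUp}).
∂π/∂p_{NetOne} = 89 − 6p_{NetOne} + 2p_{LinkUp} = 0 ⇒ p_{NetOne} = 89/6 + (1/3)p_{LinkUp}.
Similarly p_{LinkUp} = 37/3 + (1/3)p_{NetOne}.
Substituting the second reaction function into the first: p_{NetOne} = 89/6 + (1/3)(37/3 + (1/3)p_{NetOne}), which gives (8/9)p_{NetOne} = 341/18 ⇒ p_{NetOne} = 21.3125.
Then p_{LinkUp} = 37/3 + (1/3)·21.3125 = 19.4375.
q_{NetOne} = 59 − 3·21.3125 + 2·19.4375 = 33.9375.

33.9375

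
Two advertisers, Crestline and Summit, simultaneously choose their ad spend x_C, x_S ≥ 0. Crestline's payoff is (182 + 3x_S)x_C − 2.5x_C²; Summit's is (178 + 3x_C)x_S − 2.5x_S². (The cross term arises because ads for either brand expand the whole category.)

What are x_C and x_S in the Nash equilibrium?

Expanding Crestline's payoff: 182x_C + 3x_Sx_C − 2.5x_C².
∂π/∂x_C = 182 + 3x_S − 5x_C = 0, so x_C = 36.4 + 0.6x_S.
Likewise for Summit: x_S = 35.6 + 0.6x_C.
Solving the two reaction functions simultaneously: (1 − (0.6)(0.6))x_C = 36.4 + 0.6·35.6, so 0.64x_C = 57.76 and x_C = 90.25.
Then x_S = 35.6 + 0.6·90.25 = 89.75.

90.25, 89.75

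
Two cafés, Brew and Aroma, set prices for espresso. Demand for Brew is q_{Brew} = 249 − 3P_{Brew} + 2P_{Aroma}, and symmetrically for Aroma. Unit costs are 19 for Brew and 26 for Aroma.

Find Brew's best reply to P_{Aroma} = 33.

62

Brew's profit: π = (P_{Brew} − 19)(249 − 3P_{Brew} + 2P_{Aroma}).
∂π/∂P_{Brew} = 306 − 6P_{Brew} + 2P_{Aroma} = 0 ⇒ P_{Brew} = 51 + (1/3)P_{Aroma}.
At P_{Aroma} = 33: P_{Brew} = 51 + (1/3)·33 = 62.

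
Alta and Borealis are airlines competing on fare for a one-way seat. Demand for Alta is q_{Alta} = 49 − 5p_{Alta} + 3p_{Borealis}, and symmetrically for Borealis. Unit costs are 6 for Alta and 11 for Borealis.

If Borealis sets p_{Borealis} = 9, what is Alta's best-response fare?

Alta's profit: π = (p_{Alta} − 6)(49 − 5p_{Alta} + 3p_{Borealis}).
∂π/∂p_{Alta} = 79 − 10p_{Alta} + 3p_{Borealis} = 0 ⇒ p_{Alta} = 7.9 + 0.3p_{Borealis}.
At p_{Borealis} = 9: p_{Alta} = 7.9 + 0.3·9 = 10.6.

10.6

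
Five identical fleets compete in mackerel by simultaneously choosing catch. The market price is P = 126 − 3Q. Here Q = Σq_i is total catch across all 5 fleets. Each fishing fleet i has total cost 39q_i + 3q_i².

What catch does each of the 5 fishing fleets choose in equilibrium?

A representative fishing fleet's profit is π_i = q_i(126 − 3Q) − 39q_i − 3q_i², with Q = q_i + Σ_{j≠i} q_j.
First-order condition: 87 − 12q_i − 3Σ_{j≠i} q_j = 0.
In a symmetric equilibrium every fishing fleet chooses the same q, so Σ_{j≠i} q_j = 4q. The condition becomes 87 − 24q = 0, giving q = 87/24 = 3.625.

3.625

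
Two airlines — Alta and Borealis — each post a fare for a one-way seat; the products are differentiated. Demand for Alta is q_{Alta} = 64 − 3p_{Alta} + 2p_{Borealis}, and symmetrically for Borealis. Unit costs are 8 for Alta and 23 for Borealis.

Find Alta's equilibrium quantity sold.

Alta's profit: π = (p_{Alta} − 8)(64 − 3p_{Alta} + 2p_{Borealis}).
∂π/∂p_{Alta} = 88 − 6p_{Alta} + 2p_{Borealis} = 0 ⇒ p_{Alta} = 44/3 + (1/3)p_{Borealis}.
Similarly p_{Borealis} = 133/6 + (1/3)p_{Alta}.
Solving the two reaction functions simultaneously: (1 − (1/3)(1/3))p_{Alta} = 44/3 + (1/3)·(133/6), so (8/9)p_{Alta} = 397/18 and p_{Alta} = 24.8125.
Then p_{Borealis} = 133/6 + (1/3)·24.8125 = 30.4375.
q_{Alta} = 64 − 3·24.8125 + 2·30.4375 = 50.4375.

50.4375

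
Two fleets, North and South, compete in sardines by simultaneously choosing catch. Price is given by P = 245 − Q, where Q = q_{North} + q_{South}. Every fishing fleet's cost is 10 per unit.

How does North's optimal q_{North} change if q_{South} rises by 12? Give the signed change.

-6

Fishing fleet North's profit: π = q_{North}(245 − (q_{North} + q_{South})) − 10q_{North}.
∂π/∂q_{North} = 235 − 2q_{North} − q_{South} = 0, so q_{North} = 117.5 − 0.5q_{South}.
The reaction-function slope is −0.5, so a 12-unit rise in q_{South} moves q_{North} by −0.5 × 12 = −6. North's best response falls — the actions are strategic substitutes.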